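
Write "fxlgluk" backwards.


Input string: 'fxlgluk'
Operation: reverse character order
Original order: 'f' -> 'x' -> 'l' -> 'g' -> 'l' -> 'u' -> 'k'
Reversed order: 'k' -> 'u' -> 'l' -> 'g' -> 'l' -> 'x' -> 'f'
Result: kulglxf


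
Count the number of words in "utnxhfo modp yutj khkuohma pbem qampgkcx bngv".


Input string: 'utnxhfo modp yutj khkuohma pbem qampgkcx bngv'
Operation: split by spaces
Words found: 'utnxhfo', 'modp', 'yutj', 'khkuohma', 'pbem', 'qampgkcx', 'bngv'
Word count: 7


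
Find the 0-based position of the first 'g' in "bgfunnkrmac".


Input string: 'bgfunnkrmac'
Target: 'g'
Scanning left to right: s[0]='b', s[1]='g'
First match at index: 1


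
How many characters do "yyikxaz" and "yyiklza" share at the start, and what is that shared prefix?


String 1: 'yyikxaz'
String 2: 'yyiklza'
Compare position by position:
pos 0: 'y' vs 'y' match
pos 1: 'y' vs 'y' match
pos 2: 'i' vs 'i' match
pos 3: 'k' vs 'k' match
pos 4: 'x' vs 'l' differ -> stop
Longest common prefix: "yyik" (length 4)


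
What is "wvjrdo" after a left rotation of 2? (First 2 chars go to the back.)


Input: 'wvjrdo', shift = 2
Operation: split at index 2 and swap parts
Front part s[0:2] = 'wv'
Back part s[2:] = 'jrdo'
Rotated = back + front = 'jrdo' + 'wv'
Result: jrdowv


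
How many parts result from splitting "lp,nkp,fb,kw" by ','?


Input string: 'lp,nkp,fb,kw'
Delimiter: ','
Split result: 'lp', 'nkp', 'fb', 'kw'
Number of parts: 4


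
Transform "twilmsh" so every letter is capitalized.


Input string: 'twilmsh'
Operation: convert each letter to uppercase
Mapping: 't'->'T', 'w'->'W', 'i'->'I', 'l'->'L', 'm'->'M', 's'->'S', 'h'->'H'
Result: TWILMSH


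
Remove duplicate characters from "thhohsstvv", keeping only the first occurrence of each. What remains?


Input: 'thhohsstvv'
Operation: keep first occurrence of each character
Scan: s[0]='t' new -> keep; s[1]='h' new -> keep; s[2]='h' seen -> skip; s[3]='o' new -> keep; s[4]='h' seen -> skip; s[5]='s' new -> keep; s[6]='s' seen -> skip; s[7]='t' seen -> skip; s[8]='v' new -> keep; s[9]='v' seen -> skip
Result: thosv


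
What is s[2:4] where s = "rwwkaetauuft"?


Input string: 'rwwkaetauuft'
Operation: slice [2:4]
Extract characters: s[2]='w', s[3]='k'
Result: wk


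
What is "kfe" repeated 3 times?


Input string: 'kfe'
Operation: repeat 3 times
Concatenation: 'kfe' + 'kfe' + 'kfe'
Result: kfekfekfe


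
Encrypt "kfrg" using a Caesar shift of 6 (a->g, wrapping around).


Input: 'kfrg', shift = 6
Operation: for each letter, (position + 6) mod 26
Mapping: 'k'(10+6=16)->'q', 'f'(5+6=11)->'l', 'r'(17+6=23)->'x', 'g'(6+6=12)->'m'
Result: qlxm


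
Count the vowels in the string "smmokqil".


Input string: 'smmokqil'
Operation: count vowels (a, e, i, o, u)
Scan: s[0]='s', s[1]='m', s[2]='m', s[3]='o' (vowel), s[4]='k', s[5]='q', s[6]='i' (vowel), s[7]='l'
Vowels found: 2
Result: 2


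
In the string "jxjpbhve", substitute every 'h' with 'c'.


Input string: 'jxjpbhve'
Operation: replace 'h' with 'c'
Positions of 'h': 5
After replacement: jxjpbcve


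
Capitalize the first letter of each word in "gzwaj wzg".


Input string: 'gzwaj wzg'
Operation: capitalize first letter of each word
Word transformations: 'gzwaj'->'Gzwaj', 'wzg'->'Wzg'
Result: Gzwaj Wzg


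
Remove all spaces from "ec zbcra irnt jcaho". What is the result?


Input string: 'ec zbcra irnt jcaho'
Operation: remove all spaces
Words: 'ec', 'zbcra', 'irnt', 'jcaho'
Join without spaces: eczbcrairntjcaho


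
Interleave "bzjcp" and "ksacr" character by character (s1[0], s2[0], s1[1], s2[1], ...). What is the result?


String 1: 'bzjcp'
String 2: 'ksacr'
Operation: alternate characters
Pairs: 'b'+'k', 'z'+'s', 'j'+'a', 'c'+'c', 'p'+'r'
Result: bkzsjaccpr


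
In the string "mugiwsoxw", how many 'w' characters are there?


Input string: 'mugiwsoxw'
Target character: 'w'
Scan each position: s[4]='w', s[8]='w'
Matches found at indices: 4, 8
Total: 2


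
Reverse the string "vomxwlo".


Input string: 'vomxwlo'
Operation: reverse character order
Original order: 'v' -> 'o' -> 'm' -> 'x' -> 'w' -> 'l' -> 'o'
Reversed order: 'o' -> 'l' -> 'w' -> 'x' -> 'm' -> 'o' -> 'v'
Result: olwxmov


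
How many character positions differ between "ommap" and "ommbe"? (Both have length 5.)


String 1: 'ommap'
String 2: 'ommbe'
Compare each position: pos 0: 'o'=='o', pos 1: 'm'=='m', pos 2: 'm'=='m', pos 3: 'a'!='b', pos 4: 'p'!='e'
Differing positions: 2
Hamming distance: 2


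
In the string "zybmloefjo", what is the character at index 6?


Input string: 'zybmloefjo'
Operation: get character at index 6
Index mapping: s[0]='z', s[1]='y', s[2]='b', s[3]='m', s[4]='l', s[5]='o', s[6]='e'
Result: 'e'


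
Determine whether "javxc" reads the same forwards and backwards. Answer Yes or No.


Input string: 'javxc'
Reversed: 'cxvaj'
Compare pairs: s[0]='j' vs s[4]='c' (mismatch), s[1]='a' vs s[3]='x' (mismatch)
Palindrome: No


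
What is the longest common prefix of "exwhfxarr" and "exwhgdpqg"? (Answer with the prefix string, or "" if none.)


String 1: 'exwhfxarr'
String 2: 'exwhgdpqg'
Compare position by position:
pos 0: 'e' vs 'e' match
pos 1: 'x' vs 'x' match
pos 2: 'w' vs 'w' match
pos 3: 'h' vs 'h' match
pos 4: 'f' vs 'g' differ -> stop
Longest common prefix: "exwh" (length 4)


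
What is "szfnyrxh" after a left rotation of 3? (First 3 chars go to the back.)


Input: 'szfnyrxh', shift = 3
Operation: split at index 3 and swap parts
Front part s[0:3] = 'szf'
Back part s[3:] = 'nyrxh'
Rotated = back + front = 'nyrxh' + 'szf'
Result: nyrxhszf


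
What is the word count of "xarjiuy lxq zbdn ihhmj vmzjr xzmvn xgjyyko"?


Input string: 'xarjiuy lxq zbdn ihhmj vmzjr xzmvn xgjyyko'
Operation: split by spaces
Words found: 'xarjiuy', 'lxq', 'zbdn', 'ihhmj', 'vmzjr', 'xzmvn', 'xgjyyko'
Word count: 7


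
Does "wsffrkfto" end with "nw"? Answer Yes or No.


Input string: 'wsffrkfto'
Suffix to check: 'nw'
Last 2 characters of input: 'to'
Match: False
Result: No


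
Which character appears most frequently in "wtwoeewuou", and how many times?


Input: 'wtwoeewuou'
Operation: tally each character
Counts: 'e':2, 'o':2, 't':1, 'u':2, 'w':3
Maximum: 'w' appears 3 times


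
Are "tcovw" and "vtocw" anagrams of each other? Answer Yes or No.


String 1: 'tcovw' -> sorted: 'cotvw'
String 2: 'vtocw' -> sorted: 'cotvw'
Compare sorted forms: 'cotvw' == 'cotvw'
Anagram: Yes


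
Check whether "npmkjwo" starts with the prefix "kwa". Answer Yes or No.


Input string: 'npmkjwo'
Prefix to check: 'kwa'
First 3 characters of input: 'npm'
Match: False
Result: No


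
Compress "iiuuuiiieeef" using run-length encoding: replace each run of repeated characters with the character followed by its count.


Input: 'iiuuuiiieeef'
Operation: identify consecutive runs
Runs: 'ii' -> i2, 'uuu' -> u3, 'iii' -> i3, 'eee' -> e3, 'f' -> f1
Encoded: i2u3i3e3f1


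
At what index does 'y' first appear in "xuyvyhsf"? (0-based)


Input string: 'xuyvyhsf'
Target: 'y'
Scanning left to right: s[0]='x', s[1]='u', s[2]='y'
First match at index: 2


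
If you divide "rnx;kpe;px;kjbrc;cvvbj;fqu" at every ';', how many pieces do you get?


Input string: 'rnx;kpe;px;kjbrc;cvvbj;fqu'
Delimiter: ';'
Split result: 'rnx', 'kpe', 'px', 'kjbrc', 'cvvbj', 'fqu'
Number of parts: 6


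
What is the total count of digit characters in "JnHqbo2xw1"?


Input string: 'JnHqbo2xw1'
Operation: count digit characters (0-9)
Scan: 'J', 'n', 'H', 'q', 'b', 'o', '2'(digit), 'x', 'w', '1'(digit)
Digits found: 2
Result: 2


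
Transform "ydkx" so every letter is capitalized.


Input string: 'ydkx'
Operation: convert each letter to uppercase
Mapping: 'y'->'Y', 'd'->'D', 'k'->'K', 'x'->'X'
Result: YDKX


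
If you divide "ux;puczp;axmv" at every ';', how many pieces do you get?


Input string: 'ux;puczp;axmv'
Delimiter: ';'
Split result: 'ux', 'puczp', 'axmv'
Number of parts: 3


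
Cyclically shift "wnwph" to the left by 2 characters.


Input: 'wnwph', shift = 2
Operation: split at index 2 and swap parts
Front part s[0:2] = 'wn'
Back part s[2:] = 'wph'
Rotated = back + front = 'wph' + 'wn'
Result: wphwn


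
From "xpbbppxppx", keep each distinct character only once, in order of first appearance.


Input: 'xpbbppxppx'
Operation: keep first occurrence of each character
Scan: s[0]='x' new -> keep; s[1]='p' new -> keep; s[2]='b' new -> keep; s[3]='b' seen -> skip; s[4]='p' seen -> skip; s[5]='p' seen -> skip; s[6]='x' seen -> skip; s[7]='p' seen -> skip; s[8]='p' seen -> skip; s[9]='x' seen -> skip
Result: xpb


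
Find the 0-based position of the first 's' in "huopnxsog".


Input string: 'huopnxsog'
Target: 's'
Scanning left to right: s[0]='h', s[1]='u', s[2]='o', s[3]='p', s[4]='n', s[5]='x', s[6]='s'
First match at index: 6


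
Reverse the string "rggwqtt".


Input string: 'rggwqtt'
Operation: reverse character order
Original order: 'r' -> 'g' -> 'g' -> 'w' -> 'q' -> 't' -> 't'
Reversed order: 't' -> 't' -> 'q' -> 'w' -> 'g' -> 'g' -> 'r'
Result: ttqwggr


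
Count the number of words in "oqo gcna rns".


Input string: 'oqo gcna rns'
Operation: split by spaces
Words found: 'oqo', 'gcna', 'rns'
Word count: 3


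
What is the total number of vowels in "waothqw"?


Input string: 'waothqw'
Operation: count vowels (a, e, i, o, u)
Scan: s[0]='w', s[1]='a' (vowel), s[2]='o' (vowel), s[3]='t', s[4]='h', s[5]='q', s[6]='w'
Vowels found: 2
Result: 2


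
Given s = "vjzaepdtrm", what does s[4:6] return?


Input string: 'vjzaepdtrm'
Operation: slice [4:6]
Extract characters: s[4]='e', s[5]='p'
Result: ep


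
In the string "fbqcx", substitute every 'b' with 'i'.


Input string: 'fbqcx'
Operation: replace 'b' with 'i'
Positions of 'b': 1
After replacement: fiqcx


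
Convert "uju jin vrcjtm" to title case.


Input string: 'uju jin vrcjtm'
Operation: capitalize first letter of each word
Word transformations: 'uju'->'Uju', 'jin'->'Jin', 'vrcjtm'->'Vrcjtm'
Result: Uju Jin Vrcjtm


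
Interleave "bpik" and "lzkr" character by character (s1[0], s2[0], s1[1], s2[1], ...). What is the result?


String 1: 'bpik'
String 2: 'lzkr'
Operation: alternate characters
Pairs: 'b'+'l', 'p'+'z', 'i'+'k', 'k'+'r'
Result: blpzikkr


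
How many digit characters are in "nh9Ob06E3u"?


Input string: 'nh9Ob06E3u'
Operation: count digit characters (0-9)
Scan: 'n', 'h', '9'(digit), 'O', 'b', '0'(digit), '6'(digit), 'E', '3'(digit), 'u'
Digits found: 4
Result: 4


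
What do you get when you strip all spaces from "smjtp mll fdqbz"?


Input string: 'smjtp mll fdqbz'
Operation: remove all spaces
Words: 'smjtp', 'mll', 'fdqbz'
Join without spaces: smjtpmllfdqbz


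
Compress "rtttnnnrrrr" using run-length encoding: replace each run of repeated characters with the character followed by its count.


Input: 'rtttnnnrrrr'
Operation: identify consecutive runs
Runs: 'r' -> r1, 'ttt' -> t3, 'nnn' -> n3, 'rrrr' -> r4
Encoded: r1t3n3r4


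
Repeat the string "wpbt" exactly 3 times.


Input string: 'wpbt'
Operation: repeat 3 times
Concatenation: 'wpbt' + 'wpbt' + 'wpbt'
Result: wpbtwpbtwpbt


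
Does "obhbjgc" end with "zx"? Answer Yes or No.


Input string: 'obhbjgc'
Suffix to check: 'zx'
Last 2 characters of input: 'gc'
Match: False
Result: No


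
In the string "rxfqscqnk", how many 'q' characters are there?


Input string: 'rxfqscqnk'
Target character: 'q'
Scan each position: s[3]='q', s[6]='q'
Matches found at indices: 3, 6
Total: 2


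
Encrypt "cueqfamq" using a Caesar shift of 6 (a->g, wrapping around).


Input: 'cueqfamq', shift = 6
Operation: for each letter, (position + 6) mod 26
Mapping: 'c'(2+6=8)->'i', 'u'(20+6=26, 26 mod 26=0)->'a', 'e'(4+6=10)->'k', 'q'(16+6=22)->'w', 'f'(5+6=11)->'l', 'a'(0+6=6)->'g', 'm'(12+6=18)->'s', 'q'(16+6=22)->'w'
Result: iakwlgsw


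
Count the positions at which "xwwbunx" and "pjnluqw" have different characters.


String 1: 'xwwbunx'
String 2: 'pjnluqw'
Compare each position: pos 0: 'x'!='p', pos 1: 'w'!='j', pos 2: 'w'!='n', pos 3: 'b'!='l', pos 4: 'u'=='u', pos 5: 'n'!='q', pos 6: 'x'!='w'
Differing positions: 6
Hamming distance: 6


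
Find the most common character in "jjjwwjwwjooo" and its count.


Input: 'jjjwwjwwjooo'
Operation: tally each character
Counts: 'j':5, 'o':3, 'w':4
Maximum: 'j' appears 5 times


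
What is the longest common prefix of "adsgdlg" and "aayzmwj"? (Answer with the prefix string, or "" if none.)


String 1: 'adsgdlg'
String 2: 'aayzmwj'
Compare position by position:
pos 0: 'a' vs 'a' match
pos 1: 'd' vs 'a' differ -> stop
Longest common prefix: "a" (length 1)


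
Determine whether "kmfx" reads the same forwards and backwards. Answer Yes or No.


Input string: 'kmfx'
Reversed: 'xfmk'
Compare pairs: s[0]='k' vs s[3]='x' (mismatch), s[1]='m' vs s[2]='f' (mismatch)
Palindrome: No


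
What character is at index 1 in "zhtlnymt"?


Input string: 'zhtlnymt'
Operation: get character at index 1
Index mapping: s[0]='z', s[1]='h'
Result: 'h'


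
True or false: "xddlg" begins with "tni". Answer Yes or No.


Input string: 'xddlg'
Prefix to check: 'tni'
First 3 characters of input: 'xdd'
Match: False
Result: No


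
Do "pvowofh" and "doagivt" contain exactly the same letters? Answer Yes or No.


String 1: 'pvowofh' -> sorted: 'fhoopvw'
String 2: 'doagivt' -> sorted: 'adgiotv'
Compare sorted forms: 'fhoopvw' != 'adgiotv'
Anagram: No


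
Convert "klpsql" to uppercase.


Input string: 'klpsql'
Operation: convert each letter to uppercase
Mapping: 'k'->'K', 'l'->'L', 'p'->'P', 's'->'S', 'q'->'Q', 'l'->'L'
Result: KLPSQL


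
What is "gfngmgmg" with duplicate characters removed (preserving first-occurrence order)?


Input: 'gfngmgmg'
Operation: keep first occurrence of each character
Scan: s[0]='g' new -> keep; s[1]='f' new -> keep; s[2]='n' new -> keep; s[3]='g' seen -> skip; s[4]='m' new -> keep; s[5]='g' seen -> skip; s[6]='m' seen -> skip; s[7]='g' seen -> skip
Result: gfnm


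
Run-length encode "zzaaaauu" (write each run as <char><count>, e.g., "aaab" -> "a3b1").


Input: 'zzaaaauu'
Operation: identify consecutive runs
Runs: 'zz' -> z2, 'aaaa' -> a4, 'uu' -> u2
Encoded: z2a4u2


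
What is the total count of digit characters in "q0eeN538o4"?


Input string: 'q0eeN538o4'
Operation: count digit characters (0-9)
Scan: 'q', '0'(digit), 'e', 'e', 'N', '5'(digit), '3'(digit), '8'(digit), 'o', '4'(digit)
Digits found: 5
Result: 5


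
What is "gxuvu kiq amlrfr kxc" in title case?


Input string: 'gxuvu kiq amlrfr kxc'
Operation: capitalize first letter of each word
Word transformations: 'gxuvu'->'Gxuvu', 'kiq'->'Kiq', 'amlrfr'->'Amlrfr', 'kxc'->'Kxc'
Result: Gxuvu Kiq Amlrfr Kxc


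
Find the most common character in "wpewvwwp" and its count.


Input: 'wpewvwwp'
Operation: tally each character
Counts: 'e':1, 'p':2, 'v':1, 'w':4
Maximum: 'w' appears 4 times


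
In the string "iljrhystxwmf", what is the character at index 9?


Input string: 'iljrhystxwmf'
Operation: get character at index 9
Index mapping: s[0]='i', s[1]='l', s[2]='j', s[3]='r', s[4]='h', s[5]='y', s[6]='s', s[7]='t', s[8]='x', s[9]='w'
Result: 'w'


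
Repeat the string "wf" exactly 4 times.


Input string: 'wf'
Operation: repeat 4 times
Concatenation: 'wf' + 'wf' + 'wf' + 'wf'
Result: wfwfwfwf


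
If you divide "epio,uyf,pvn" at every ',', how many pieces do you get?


Input string: 'epio,uyf,pvn'
Delimiter: ','
Split result: 'epio', 'uyf', 'pvn'
Number of parts: 3


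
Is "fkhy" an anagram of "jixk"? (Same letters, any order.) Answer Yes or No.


String 1: 'jixk' -> sorted: 'ijkx'
String 2: 'fkhy' -> sorted: 'fhky'
Compare sorted forms: 'ijkx' != 'fhky'
Anagram: No


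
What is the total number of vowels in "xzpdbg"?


Input string: 'xzpdbg'
Operation: count vowels (a, e, i, o, u)
Scan: s[0]='x', s[1]='z', s[2]='p', s[3]='d', s[4]='b', s[5]='g'
Vowels found: 0
Result: 0


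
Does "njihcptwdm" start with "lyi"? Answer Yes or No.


Input string: 'njihcptwdm'
Prefix to check: 'lyi'
First 3 characters of input: 'nji'
Match: False
Result: No


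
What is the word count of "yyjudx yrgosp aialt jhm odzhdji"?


Input string: 'yyjudx yrgosp aialt jhm odzhdji'
Operation: split by spaces
Words found: 'yyjudx', 'yrgosp', 'aialt', 'jhm', 'odzhdji'
Word count: 5


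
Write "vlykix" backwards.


Input string: 'vlykix'
Operation: reverse character order
Original order: 'v' -> 'l' -> 'y' -> 'k' -> 'i' -> 'x'
Reversed order: 'x' -> 'i' -> 'k' -> 'y' -> 'l' -> 'v'
Result: xikylv


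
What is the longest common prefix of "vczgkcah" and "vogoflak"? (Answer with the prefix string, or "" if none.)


String 1: 'vczgkcah'
String 2: 'vogoflak'
Compare position by position:
pos 0: 'v' vs 'v' match
pos 1: 'c' vs 'o' differ -> stop
Longest common prefix: "v" (length 1)


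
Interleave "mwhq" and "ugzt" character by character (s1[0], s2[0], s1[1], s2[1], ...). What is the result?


String 1: 'mwhq'
String 2: 'ugzt'
Operation: alternate characters
Pairs: 'm'+'u', 'w'+'g', 'h'+'z', 'q'+'t'
Result: muwghzqt


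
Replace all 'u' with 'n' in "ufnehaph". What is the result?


Input string: 'ufnehaph'
Operation: replace 'u' with 'n'
Positions of 'u': 0
After replacement: nfnehaph


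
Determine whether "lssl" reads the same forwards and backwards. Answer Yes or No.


Input string: 'lssl'
Reversed: 'lssl'
Compare pairs: s[0]='l' vs s[3]='l' (match), s[1]='s' vs s[2]='s' (match)
Palindrome: Yes


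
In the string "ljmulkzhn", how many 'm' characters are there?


Input string: 'ljmulkzhn'
Target character: 'm'
Scan each position: s[2]='m'
Matches found at indices: 2
Total: 1


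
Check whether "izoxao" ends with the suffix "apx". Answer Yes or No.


Input string: 'izoxao'
Suffix to check: 'apx'
Last 3 characters of input: 'xao'
Match: False
Result: No


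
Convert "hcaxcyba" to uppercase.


Input string: 'hcaxcyba'
Operation: convert each letter to uppercase
Mapping: 'h'->'H', 'c'->'C', 'a'->'A', 'x'->'X', 'c'->'C', 'y'->'Y', 'b'->'B', 'a'->'A'
Result: HCAXCYBA


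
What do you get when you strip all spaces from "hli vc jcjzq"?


Input string: 'hli vc jcjzq'
Operation: remove all spaces
Words: 'hli', 'vc', 'jcjzq'
Join without spaces: hlivcjcjzq


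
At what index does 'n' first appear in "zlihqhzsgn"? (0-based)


Input string: 'zlihqhzsgn'
Target: 'n'
Scanning left to right: s[0]='z', s[1]='l', s[2]='i', s[3]='h', s[4]='q', s[5]='h', s[6]='z', s[7]='s', s[8]='g', s[9]='n'
First match at index: 9


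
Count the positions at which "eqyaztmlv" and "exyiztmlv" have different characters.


String 1: 'eqyaztmlv'
String 2: 'exyiztmlv'
Compare each position: pos 0: 'e'=='e', pos 1: 'q'!='x', pos 2: 'y'=='y', pos 3: 'a'!='i', pos 4: 'z'=='z', pos 5: 't'=='t', pos 6: 'm'=='m', pos 7: 'l'=='l', pos 8: 'v'=='v'
Differing positions: 2
Hamming distance: 2


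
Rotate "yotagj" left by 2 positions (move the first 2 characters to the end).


Input: 'yotagj', shift = 2
Operation: split at index 2 and swap parts
Front part s[0:2] = 'yo'
Back part s[2:] = 'tagj'
Rotated = back + front = 'tagj' + 'yo'
Result: tagjyo


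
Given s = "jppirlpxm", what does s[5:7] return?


Input string: 'jppirlpxm'
Operation: slice [5:7]
Extract characters: s[5]='l', s[6]='p'
Result: lp


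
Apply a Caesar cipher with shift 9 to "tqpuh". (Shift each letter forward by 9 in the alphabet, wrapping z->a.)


Input: 'tqpuh', shift = 9
Operation: for each letter, (position + 9) mod 26
Mapping: 't'(19+9=28, 28 mod 26=2)->'c', 'q'(16+9=25)->'z', 'p'(15+9=24)->'y', 'u'(20+9=29, 29 mod 26=3)->'d', 'h'(7+9=16)->'q'
Result: czydq


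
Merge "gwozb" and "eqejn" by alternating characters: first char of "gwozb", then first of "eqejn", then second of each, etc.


String 1: 'gwozb'
String 2: 'eqejn'
Operation: alternate characters
Pairs: 'g'+'e', 'w'+'q', 'o'+'e', 'z'+'j', 'b'+'n'
Result: gewqoezjbn


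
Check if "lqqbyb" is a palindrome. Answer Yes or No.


Input string: 'lqqbyb'
Reversed: 'bybqql'
Compare pairs: s[0]='l' vs s[5]='b' (mismatch), s[1]='q' vs s[4]='y' (mismatch), s[2]='q' vs s[3]='b' (mismatch)
Palindrome: No


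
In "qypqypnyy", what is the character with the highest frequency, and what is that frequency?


Input: 'qypqypnyy'
Operation: tally each character
Counts: 'n':1, 'p':2, 'q':2, 'y':4
Maximum: 'y' appears 4 times


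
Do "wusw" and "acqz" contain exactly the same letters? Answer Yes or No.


String 1: 'wusw' -> sorted: 'suww'
String 2: 'acqz' -> sorted: 'acqz'
Compare sorted forms: 'suww' != 'acqz'
Anagram: No


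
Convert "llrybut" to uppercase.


Input string: 'llrybut'
Operation: convert each letter to uppercase
Mapping: 'l'->'L', 'l'->'L', 'r'->'R', 'y'->'Y', 'b'->'B', 'u'->'U', 't'->'T'
Result: LLRYBUT


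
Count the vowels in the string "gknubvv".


Input string: 'gknubvv'
Operation: count vowels (a, e, i, o, u)
Scan: s[0]='g', s[1]='k', s[2]='n', s[3]='u' (vowel), s[4]='b', s[5]='v', s[6]='v'
Vowels found: 1
Result: 1


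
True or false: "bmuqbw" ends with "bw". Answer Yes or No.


Input string: 'bmuqbw'
Suffix to check: 'bw'
Last 2 characters of input: 'bw'
Match: True
Result: Yes


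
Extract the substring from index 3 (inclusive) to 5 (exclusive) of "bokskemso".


Input string: 'bokskemso'
Operation: slice [3:5]
Extract characters: s[3]='s', s[4]='k'
Result: sk


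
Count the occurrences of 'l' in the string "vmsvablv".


Input string: 'vmsvablv'
Target character: 'l'
Scan each position: s[6]='l'
Matches found at indices: 6
Total: 1


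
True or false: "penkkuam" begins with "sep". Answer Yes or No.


Input string: 'penkkuam'
Prefix to check: 'sep'
First 3 characters of input: 'pen'
Match: False
Result: No


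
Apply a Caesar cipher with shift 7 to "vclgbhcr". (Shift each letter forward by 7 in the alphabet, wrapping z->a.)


Input: 'vclgbhcr', shift = 7
Operation: for each letter, (position + 7) mod 26
Mapping: 'v'(21+7=28, 28 mod 26=2)->'c', 'c'(2+7=9)->'j', 'l'(11+7=18)->'s', 'g'(6+7=13)->'n', 'b'(1+7=8)->'i', 'h'(7+7=14)->'o', 'c'(2+7=9)->'j', 'r'(17+7=24)->'y'
Result: cjsniojy


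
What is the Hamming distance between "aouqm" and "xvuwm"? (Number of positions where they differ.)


String 1: 'aouqm'
String 2: 'xvuwm'
Compare each position: pos 0: 'a'!='x', pos 1: 'o'!='v', pos 2: 'u'=='u', pos 3: 'q'!='w', pos 4: 'm'=='m'
Differing positions: 3
Hamming distance: 3


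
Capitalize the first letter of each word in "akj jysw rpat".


Input string: 'akj jysw rpat'
Operation: capitalize first letter of each word
Word transformations: 'akj'->'Akj', 'jysw'->'Jysw', 'rpat'->'Rpat'
Result: Akj Jysw Rpat


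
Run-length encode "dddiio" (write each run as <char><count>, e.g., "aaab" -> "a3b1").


Input: 'dddiio'
Operation: identify consecutive runs
Runs: 'ddd' -> d3, 'ii' -> i2, 'o' -> o1
Encoded: d3i2o1


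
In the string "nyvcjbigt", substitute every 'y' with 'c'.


Input string: 'nyvcjbigt'
Operation: replace 'y' with 'c'
Positions of 'y': 1
After replacement: ncvcjbigt


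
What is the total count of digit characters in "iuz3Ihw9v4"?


Input string: 'iuz3Ihw9v4'
Operation: count digit characters (0-9)
Scan: 'i', 'u', 'z', '3'(digit), 'I', 'h', 'w', '9'(digit), 'v', '4'(digit)
Digits found: 3
Result: 3


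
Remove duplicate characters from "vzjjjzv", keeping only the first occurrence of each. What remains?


Input: 'vzjjjzv'
Operation: keep first occurrence of each character
Scan: s[0]='v' new -> keep; s[1]='z' new -> keep; s[2]='j' new -> keep; s[3]='j' seen -> skip; s[4]='j' seen -> skip; s[5]='z' seen -> skip; s[6]='v' seen -> skip
Result: vzj


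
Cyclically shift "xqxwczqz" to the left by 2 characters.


Input: 'xqxwczqz', shift = 2
Operation: split at index 2 and swap parts
Front part s[0:2] = 'xq'
Back part s[2:] = 'xwczqz'
Rotated = back + front = 'xwczqz' + 'xq'
Result: xwczqzxq


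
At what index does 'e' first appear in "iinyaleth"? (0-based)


Input string: 'iinyaleth'
Target: 'e'
Scanning left to right: s[0]='i', s[1]='i', s[2]='n', s[3]='y', s[4]='a', s[5]='l', s[6]='e'
First match at index: 6


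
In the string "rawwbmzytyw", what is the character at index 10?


Input string: 'rawwbmzytyw'
Operation: get character at index 10
Index mapping: s[0]='r', s[1]='a', s[2]='w', s[3]='w', s[4]='b', s[5]='m', s[6]='z', s[7]='y', s[8]='t', s[9]='y', s[10]='w'
Result: 'w'


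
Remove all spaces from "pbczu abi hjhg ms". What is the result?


Input string: 'pbczu abi hjhg ms'
Operation: remove all spaces
Words: 'pbczu', 'abi', 'hjhg', 'ms'
Join without spaces: pbczuabihjhgms


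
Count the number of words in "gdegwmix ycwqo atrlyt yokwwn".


Input string: 'gdegwmix ycwqo atrlyt yokwwn'
Operation: split by spaces
Words found: 'gdegwmix', 'ycwqo', 'atrlyt', 'yokwwn'
Word count: 4


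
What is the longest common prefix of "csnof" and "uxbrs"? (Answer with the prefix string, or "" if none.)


String 1: 'csnof'
String 2: 'uxbrs'
Compare position by position:
pos 0: 'c' vs 'u' differ -> stop
Longest common prefix: "" (length 0)


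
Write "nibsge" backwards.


Input string: 'nibsge'
Operation: reverse character order
Original order: 'n' -> 'i' -> 'b' -> 's' -> 'g' -> 'e'
Reversed order: 'e' -> 'g' -> 's' -> 'b' -> 'i' -> 'n'
Result: egsbin


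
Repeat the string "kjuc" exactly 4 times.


Input string: 'kjuc'
Operation: repeat 4 times
Concatenation: 'kjuc' + 'kjuc' + 'kjuc' + 'kjuc'
Result: kjuckjuckjuckjuc


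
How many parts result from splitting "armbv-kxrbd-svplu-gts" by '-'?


Input string: 'armbv-kxrbd-svplu-gts'
Delimiter: '-'
Split result: 'armbv', 'kxrbd', 'svplu', 'gts'
Number of parts: 4


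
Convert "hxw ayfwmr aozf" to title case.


Input string: 'hxw ayfwmr aozf'
Operation: capitalize first letter of each word
Word transformations: 'hxw'->'Hxw', 'ayfwmr'->'Ayfwmr', 'aozf'->'Aozf'
Result: Hxw Ayfwmr Aozf


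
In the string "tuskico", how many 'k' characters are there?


Input string: 'tuskico'
Target character: 'k'
Scan each position: s[3]='k'
Matches found at indices: 3
Total: 1


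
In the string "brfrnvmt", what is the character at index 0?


Input string: 'brfrnvmt'
Operation: get character at index 0
Index mapping: s[0]='b'
Result: 'b'


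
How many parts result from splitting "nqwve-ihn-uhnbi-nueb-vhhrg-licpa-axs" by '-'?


Input string: 'nqwve-ihn-uhnbi-nueb-vhhrg-licpa-axs'
Delimiter: '-'
Split result: 'nqwve', 'ihn', 'uhnbi', 'nueb', 'vhhrg', 'licpa', 'axs'
Number of parts: 7


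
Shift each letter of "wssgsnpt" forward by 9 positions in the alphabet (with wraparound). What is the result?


Input: 'wssgsnpt', shift = 9
Operation: for each letter, (position + 9) mod 26
Mapping: 'w'(22+9=31, 31 mod 26=5)->'f', 's'(18+9=27, 27 mod 26=1)->'b', 's'(18+9=27, 27 mod 26=1)->'b', 'g'(6+9=15)->'p', 's'(18+9=27, 27 mod 26=1)->'b', 'n'(13+9=22)->'w', 'p'(15+9=24)->'y', 't'(19+9=28, 28 mod 26=2)->'c'
Result: fbbpbwyc


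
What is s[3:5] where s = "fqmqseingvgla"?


Input string: 'fqmqseingvgla'
Operation: slice [3:5]
Extract characters: s[3]='q', s[4]='s'
Result: qs


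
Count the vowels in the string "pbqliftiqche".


Input string: 'pbqliftiqche'
Operation: count vowels (a, e, i, o, u)
Scan: s[0]='p', s[1]='b', s[2]='q', s[3]='l', s[4]='i' (vowel), s[5]='f', s[6]='t', s[7]='i' (vowel), s[8]='q', s[9]='c', s[10]='h', s[11]='e' (vowel)
Vowels found: 3
Result: 3


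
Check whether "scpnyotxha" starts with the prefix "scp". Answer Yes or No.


Input string: 'scpnyotxha'
Prefix to check: 'scp'
First 3 characters of input: 'scp'
Match: True
Result: Yes


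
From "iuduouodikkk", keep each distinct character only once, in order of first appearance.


Input: 'iuduouodikkk'
Operation: keep first occurrence of each character
Scan: s[0]='i' new -> keep; s[1]='u' new -> keep; s[2]='d' new -> keep; s[3]='u' seen -> skip; s[4]='o' new -> keep; s[5]='u' seen -> skip; s[6]='o' seen -> skip; s[7]='d' seen -> skip; s[8]='i' seen -> skip; s[9]='k' new -> keep; s[10]='k' seen -> skip; s[11]='k' seen -> skip
Result: iudok


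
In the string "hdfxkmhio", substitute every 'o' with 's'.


Input string: 'hdfxkmhio'
Operation: replace 'o' with 's'
Positions of 'o': 8
After replacement: hdfxkmhis


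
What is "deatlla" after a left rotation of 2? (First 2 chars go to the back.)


Input: 'deatlla', shift = 2
Operation: split at index 2 and swap parts
Front part s[0:2] = 'de'
Back part s[2:] = 'atlla'
Rotated = back + front = 'atlla' + 'de'
Result: atllade


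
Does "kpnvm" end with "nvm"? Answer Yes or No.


Input string: 'kpnvm'
Suffix to check: 'nvm'
Last 3 characters of input: 'nvm'
Match: True
Result: Yes


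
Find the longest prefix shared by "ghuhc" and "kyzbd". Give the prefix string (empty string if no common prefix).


String 1: 'ghuhc'
String 2: 'kyzbd'
Compare position by position:
pos 0: 'g' vs 'k' differ -> stop
Longest common prefix: "" (length 0)


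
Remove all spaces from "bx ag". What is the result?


Input string: 'bx ag'
Operation: remove all spaces
Words: 'bx', 'ag'
Join without spaces: bxag


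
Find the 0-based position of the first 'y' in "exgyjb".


Input string: 'exgyjb'
Target: 'y'
Scanning left to right: s[0]='e', s[1]='x', s[2]='g', s[3]='y'
First match at index: 3


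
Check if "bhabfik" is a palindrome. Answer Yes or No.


Input string: 'bhabfik'
Reversed: 'kifbahb'
Compare pairs: s[0]='b' vs s[6]='k' (mismatch), s[1]='h' vs s[5]='i' (mismatch), s[2]='a' vs s[4]='f' (mismatch)
Palindrome: No


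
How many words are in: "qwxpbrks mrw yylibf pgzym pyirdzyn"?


Input string: 'qwxpbrks mrw yylibf pgzym pyirdzyn'
Operation: split by spaces
Words found: 'qwxpbrks', 'mrw', 'yylibf', 'pgzym', 'pyirdzyn'
Word count: 5


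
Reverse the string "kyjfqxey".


Input string: 'kyjfqxey'
Operation: reverse character order
Original order: 'k' -> 'y' -> 'j' -> 'f' -> 'q' -> 'x' -> 'e' -> 'y'
Reversed order: 'y' -> 'e' -> 'x' -> 'q' -> 'f' -> 'j' -> 'y' -> 'k'
Result: yexqfjyk


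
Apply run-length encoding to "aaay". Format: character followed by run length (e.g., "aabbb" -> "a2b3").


Input: 'aaay'
Operation: identify consecutive runs
Runs: 'aaa' -> a3, 'y' -> y1
Encoded: a3y1


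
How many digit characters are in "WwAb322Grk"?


Input string: 'WwAb322Grk'
Operation: count digit characters (0-9)
Scan: 'W', 'w', 'A', 'b', '3'(digit), '2'(digit), '2'(digit), 'G', 'r', 'k'
Digits found: 3
Result: 3


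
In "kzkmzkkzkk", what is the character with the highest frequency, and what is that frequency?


Input: 'kzkmzkkzkk'
Operation: tally each character
Counts: 'k':6, 'm':1, 'z':3
Maximum: 'k' appears 6 times


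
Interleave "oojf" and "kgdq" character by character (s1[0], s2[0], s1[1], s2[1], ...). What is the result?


String 1: 'oojf'
String 2: 'kgdq'
Operation: alternate characters
Pairs: 'o'+'k', 'o'+'g', 'j'+'d', 'f'+'q'
Result: okogjdfq


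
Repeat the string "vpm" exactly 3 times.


Input string: 'vpm'
Operation: repeat 3 times
Concatenation: 'vpm' + 'vpm' + 'vpm'
Result: vpmvpmvpm


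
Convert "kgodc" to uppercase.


Input string: 'kgodc'
Operation: convert each letter to uppercase
Mapping: 'k'->'K', 'g'->'G', 'o'->'O', 'd'->'D', 'c'->'C'
Result: KGODC


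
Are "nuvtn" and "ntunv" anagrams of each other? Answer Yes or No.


String 1: 'nuvtn' -> sorted: 'nntuv'
String 2: 'ntunv' -> sorted: 'nntuv'
Compare sorted forms: 'nntuv' == 'nntuv'
Anagram: Yes


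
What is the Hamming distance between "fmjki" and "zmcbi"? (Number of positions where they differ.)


String 1: 'fmjki'
String 2: 'zmcbi'
Compare each position: pos 0: 'f'!='z', pos 1: 'm'=='m', pos 2: 'j'!='c', pos 3: 'k'!='b', pos 4: 'i'=='i'
Differing positions: 3
Hamming distance: 3


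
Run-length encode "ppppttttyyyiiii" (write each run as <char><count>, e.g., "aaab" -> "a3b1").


Input: 'ppppttttyyyiiii'
Operation: identify consecutive runs
Runs: 'pppp' -> p4, 'tttt' -> t4, 'yyy' -> y3, 'iiii' -> i4
Encoded: p4t4y3i4


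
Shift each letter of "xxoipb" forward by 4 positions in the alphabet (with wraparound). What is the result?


Input: 'xxoipb', shift = 4
Operation: for each letter, (position + 4) mod 26
Mapping: 'x'(23+4=27, 27 mod 26=1)->'b', 'x'(23+4=27, 27 mod 26=1)->'b', 'o'(14+4=18)->'s', 'i'(8+4=12)->'m', 'p'(15+4=19)->'t', 'b'(1+4=5)->'f'
Result: bbsmtf


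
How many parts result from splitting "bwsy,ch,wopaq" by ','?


Input string: 'bwsy,ch,wopaq'
Delimiter: ','
Split result: 'bwsy', 'ch', 'wopaq'
Number of parts: 3


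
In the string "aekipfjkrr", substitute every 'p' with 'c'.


Input string: 'aekipfjkrr'
Operation: replace 'p' with 'c'
Positions of 'p': 4
After replacement: aekicfjkrr


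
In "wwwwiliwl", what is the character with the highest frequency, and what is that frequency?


Input: 'wwwwiliwl'
Operation: tally each character
Counts: 'i':2, 'l':2, 'w':5
Maximum: 'w' appears 5 times


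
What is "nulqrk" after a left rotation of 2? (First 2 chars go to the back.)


Input: 'nulqrk', shift = 2
Operation: split at index 2 and swap parts
Front part s[0:2] = 'nu'
Back part s[2:] = 'lqrk'
Rotated = back + front = 'lqrk' + 'nu'
Result: lqrknu


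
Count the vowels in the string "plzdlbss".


Input string: 'plzdlbss'
Operation: count vowels (a, e, i, o, u)
Scan: s[0]='p', s[1]='l', s[2]='z', s[3]='d', s[4]='l', s[5]='b', s[6]='s', s[7]='s'
Vowels found: 0
Result: 0


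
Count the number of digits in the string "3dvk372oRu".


Input string: '3dvk372oRu'
Operation: count digit characters (0-9)
Scan: '3'(digit), 'd', 'v', 'k', '3'(digit), '7'(digit), '2'(digit), 'o', 'R', 'u'
Digits found: 4
Result: 4


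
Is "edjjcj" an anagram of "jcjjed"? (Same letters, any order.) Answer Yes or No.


String 1: 'jcjjed' -> sorted: 'cdejjj'
String 2: 'edjjcj' -> sorted: 'cdejjj'
Compare sorted forms: 'cdejjj' == 'cdejjj'
Anagram: Yes


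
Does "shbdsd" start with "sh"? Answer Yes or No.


Input string: 'shbdsd'
Prefix to check: 'sh'
First 2 characters of input: 'sh'
Match: True
Result: Yes


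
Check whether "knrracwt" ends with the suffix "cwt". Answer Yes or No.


Input string: 'knrracwt'
Suffix to check: 'cwt'
Last 3 characters of input: 'cwt'
Match: True
Result: Yes


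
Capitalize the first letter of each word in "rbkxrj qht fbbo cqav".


Input string: 'rbkxrj qht fbbo cqav'
Operation: capitalize first letter of each word
Word transformations: 'rbkxrj'->'Rbkxrj', 'qht'->'Qht', 'fbbo'->'Fbbo', 'cqav'->'Cqav'
Result: Rbkxrj Qht Fbbo Cqav


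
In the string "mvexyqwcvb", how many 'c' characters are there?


Input string: 'mvexyqwcvb'
Target character: 'c'
Scan each position: s[7]='c'
Matches found at indices: 7
Total: 1


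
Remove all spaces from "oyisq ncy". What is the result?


Input string: 'oyisq ncy'
Operation: remove all spaces
Words: 'oyisq', 'ncy'
Join without spaces: oyisqncy


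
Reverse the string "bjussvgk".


Input string: 'bjussvgk'
Operation: reverse character order
Original order: 'b' -> 'j' -> 'u' -> 's' -> 's' -> 'v' -> 'g' -> 'k'
Reversed order: 'k' -> 'g' -> 'v' -> 's' -> 's' -> 'u' -> 'j' -> 'b'
Result: kgvssujb


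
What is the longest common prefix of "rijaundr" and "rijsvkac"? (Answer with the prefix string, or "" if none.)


String 1: 'rijaundr'
String 2: 'rijsvkac'
Compare position by position:
pos 0: 'r' vs 'r' match
pos 1: 'i' vs 'i' match
pos 2: 'j' vs 'j' match
pos 3: 'a' vs 's' differ -> stop
Longest common prefix: "rij" (length 3)


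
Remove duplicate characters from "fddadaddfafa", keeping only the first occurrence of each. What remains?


Input: 'fddadaddfafa'
Operation: keep first occurrence of each character
Scan: s[0]='f' new -> keep; s[1]='d' new -> keep; s[2]='d' seen -> skip; s[3]='a' new -> keep; s[4]='d' seen -> skip; s[5]='a' seen -> skip; s[6]='d' seen -> skip; s[7]='d' seen -> skip; s[8]='f' seen -> skip; s[9]='a' seen -> skip; s[10]='f' seen -> skip; s[11]='a' seen -> skip
Result: fda


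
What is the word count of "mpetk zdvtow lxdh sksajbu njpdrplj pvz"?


Input string: 'mpetk zdvtow lxdh sksajbu njpdrplj pvz'
Operation: split by spaces
Words found: 'mpetk', 'zdvtow', 'lxdh', 'sksajbu', 'njpdrplj', 'pvz'
Word count: 6


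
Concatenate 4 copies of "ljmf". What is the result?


Input string: 'ljmf'
Operation: repeat 4 times
Concatenation: 'ljmf' + 'ljmf' + 'ljmf' + 'ljmf'
Result: ljmfljmfljmfljmf


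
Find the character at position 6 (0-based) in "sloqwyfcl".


Input string: 'sloqwyfcl'
Operation: get character at index 6
Index mapping: s[0]='s', s[1]='l', s[2]='o', s[3]='q', s[4]='w', s[5]='y', s[6]='f'
Result: 'f'


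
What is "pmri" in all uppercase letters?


Input string: 'pmri'
Operation: convert each letter to uppercase
Mapping: 'p'->'P', 'm'->'M', 'r'->'R', 'i'->'I'
Result: PMRI


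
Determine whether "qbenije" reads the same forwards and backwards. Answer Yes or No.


Input string: 'qbenije'
Reversed: 'ejinebq'
Compare pairs: s[0]='q' vs s[6]='e' (mismatch), s[1]='b' vs s[5]='j' (mismatch), s[2]='e' vs s[4]='i' (mismatch)
Palindrome: No


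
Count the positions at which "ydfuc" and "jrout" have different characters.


String 1: 'ydfuc'
String 2: 'jrout'
Compare each position: pos 0: 'y'!='j', pos 1: 'd'!='r', pos 2: 'f'!='o', pos 3: 'u'=='u', pos 4: 'c'!='t'
Differing positions: 4
Hamming distance: 4


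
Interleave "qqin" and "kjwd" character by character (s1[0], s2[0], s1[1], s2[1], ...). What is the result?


String 1: 'qqin'
String 2: 'kjwd'
Operation: alternate characters
Pairs: 'q'+'k', 'q'+'j', 'i'+'w', 'n'+'d'
Result: qkqjiwnd


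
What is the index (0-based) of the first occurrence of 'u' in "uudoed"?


Input string: 'uudoed'
Target: 'u'
Scanning left to right: s[0]='u'
First match at index: 0


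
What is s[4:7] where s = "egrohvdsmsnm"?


Input string: 'egrohvdsmsnm'
Operation: slice [4:7]
Extract characters: s[4]='h', s[5]='v', s[6]='d'
Result: hvd


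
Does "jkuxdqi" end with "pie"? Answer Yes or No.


Input string: 'jkuxdqi'
Suffix to check: 'pie'
Last 3 characters of input: 'dqi'
Match: False
Result: No


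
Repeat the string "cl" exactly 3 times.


Input string: 'cl'
Operation: repeat 3 times
Concatenation: 'cl' + 'cl' + 'cl'
Result: clclcl


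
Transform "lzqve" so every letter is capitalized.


Input string: 'lzqve'
Operation: convert each letter to uppercase
Mapping: 'l'->'L', 'z'->'Z', 'q'->'Q', 'v'->'V', 'e'->'E'
Result: LZQVE


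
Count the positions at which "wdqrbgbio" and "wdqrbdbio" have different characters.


String 1: 'wdqrbgbio'
String 2: 'wdqrbdbio'
Compare each position: pos 0: 'w'=='w', pos 1: 'd'=='d', pos 2: 'q'=='q', pos 3: 'r'=='r', pos 4: 'b'=='b', pos 5: 'g'!='d', pos 6: 'b'=='b', pos 7: 'i'=='i', pos 8: 'o'=='o'
Differing positions: 1
Hamming distance: 1


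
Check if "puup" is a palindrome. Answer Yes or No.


Input string: 'puup'
Reversed: 'puup'
Compare pairs: s[0]='p' vs s[3]='p' (match), s[1]='u' vs s[2]='u' (match)
Palindrome: Yes


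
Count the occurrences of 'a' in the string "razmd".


Input string: 'razmd'
Target character: 'a'
Scan each position: s[1]='a'
Matches found at indices: 1
Total: 1


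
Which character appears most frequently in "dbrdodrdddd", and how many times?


Input: 'dbrdodrdddd'
Operation: tally each character
Counts: 'b':1, 'd':7, 'o':1, 'r':2
Maximum: 'd' appears 7 times


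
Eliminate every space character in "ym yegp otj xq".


Input string: 'ym yegp otj xq'
Operation: remove all spaces
Words: 'ym', 'yegp', 'otj', 'xq'
Join without spaces: ymyegpotjxq
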